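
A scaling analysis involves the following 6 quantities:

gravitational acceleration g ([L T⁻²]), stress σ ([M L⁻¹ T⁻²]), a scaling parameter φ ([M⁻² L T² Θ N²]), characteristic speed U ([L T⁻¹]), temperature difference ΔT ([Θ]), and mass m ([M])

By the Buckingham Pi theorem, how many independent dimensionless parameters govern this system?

1

There are 6 variables and 5 base dimensions (M, L, T, Θ, N).
The dimension matrix has rank 5.
Independent dimensionless groups: 6 − 5 = 1.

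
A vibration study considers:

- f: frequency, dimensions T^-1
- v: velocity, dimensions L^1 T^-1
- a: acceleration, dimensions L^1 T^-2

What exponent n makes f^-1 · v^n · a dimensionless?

Balance the L exponent: (1)·n from v, plus −(0) + (1) = 1 from the rest, must sum to zero.
n + 1 = 0, so n = -1.

-1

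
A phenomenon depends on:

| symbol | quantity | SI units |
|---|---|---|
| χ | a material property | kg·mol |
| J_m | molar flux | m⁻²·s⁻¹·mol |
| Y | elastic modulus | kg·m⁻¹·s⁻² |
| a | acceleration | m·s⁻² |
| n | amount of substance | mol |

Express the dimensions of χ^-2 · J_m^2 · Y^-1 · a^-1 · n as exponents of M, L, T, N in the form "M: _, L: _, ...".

M: -3, L: -4, T: 2, N: 1

Collect each base-dimension exponent across the product:
  M: −2·(1) + 2·(0) − (1) − (0) + (0) = -3
  L: −2·(0) + 2·(-2) − (-1) − (1) + (0) = -4
  T: −2·(0) + 2·(-1) − (-2) − (-2) + (0) = 2
  N: −2·(1) + 2·(1) − (0) − (0) + (1) = 1
So the dimensions are [M⁻³ L⁻⁴ T² N].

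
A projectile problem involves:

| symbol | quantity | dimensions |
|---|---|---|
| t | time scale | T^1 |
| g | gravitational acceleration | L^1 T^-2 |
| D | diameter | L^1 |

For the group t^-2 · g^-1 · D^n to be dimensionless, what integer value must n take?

1

Balance the L exponent: (1)·n from D, plus −2·(0) − (1) = -1 from the rest, must sum to zero.
n − 1 = 0, so n = 1.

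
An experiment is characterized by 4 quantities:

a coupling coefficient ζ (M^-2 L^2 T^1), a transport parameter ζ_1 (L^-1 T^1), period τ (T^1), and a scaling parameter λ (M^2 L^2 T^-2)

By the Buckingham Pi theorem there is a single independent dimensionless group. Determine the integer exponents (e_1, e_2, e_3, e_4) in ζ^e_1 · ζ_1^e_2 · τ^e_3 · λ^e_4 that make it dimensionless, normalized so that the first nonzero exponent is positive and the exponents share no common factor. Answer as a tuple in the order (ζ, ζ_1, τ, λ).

M: e_1·(-2) + e_2·(0) + e_3·(0) + e_4·(2) = 0
L: e_1·(2) + e_2·(-1) + e_3·(0) + e_4·(2) = 0
T: e_1·(1) + e_2·(1) + e_3·(1) + e_4·(-2) = 0
Solving this homogeneous linear system for the smallest-integer solution (first nonzero entry positive) gives (1, 4, -3, 1).

(1, 4, -3, 1)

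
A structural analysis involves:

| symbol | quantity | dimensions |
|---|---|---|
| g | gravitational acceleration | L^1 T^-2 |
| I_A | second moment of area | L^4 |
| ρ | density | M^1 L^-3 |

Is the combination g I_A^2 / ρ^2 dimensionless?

no

Sum the exponent of each base dimension across the product:
  M: [g]_M + 2·[I_A]_M − 2·[ρ]_M = (0) + 2·(0) − 2·(1) = -2
  L: [g]_L + 2·[I_A]_L − 2·[ρ]_L = (1) + 2·(4) − 2·(-3) = 15
  T: [g]_T + 2·[I_A]_T − 2·[ρ]_T = (-2) + 2·(0) − 2·(0) = -2
Net dimensions [M⁻² L¹⁵ T⁻²] ≠ [1] — not dimensionless.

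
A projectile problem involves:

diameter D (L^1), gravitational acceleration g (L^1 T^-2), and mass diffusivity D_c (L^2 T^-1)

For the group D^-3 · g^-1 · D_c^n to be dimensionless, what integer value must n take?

Balance the L exponent: (2)·n from D_c, plus −3·(1) − (1) = -4 from the rest, must sum to zero.
2n − 4 = 0, so n = 2.

2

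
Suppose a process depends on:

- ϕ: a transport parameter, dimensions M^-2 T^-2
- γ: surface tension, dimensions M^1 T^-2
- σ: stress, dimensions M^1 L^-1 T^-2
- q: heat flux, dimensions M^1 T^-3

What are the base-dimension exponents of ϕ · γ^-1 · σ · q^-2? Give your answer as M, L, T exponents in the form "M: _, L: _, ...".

M: -4, L: -1, T: 4

Collect each base-dimension exponent across the product:
  M: (-2) − (1) + (1) − 2·(1) = -4
  L: (0) − (0) + (-1) − 2·(0) = -1
  T: (-2) − (-2) + (-2) − 2·(-3) = 4
So the dimensions are [M⁻⁴ L⁻¹ T⁴].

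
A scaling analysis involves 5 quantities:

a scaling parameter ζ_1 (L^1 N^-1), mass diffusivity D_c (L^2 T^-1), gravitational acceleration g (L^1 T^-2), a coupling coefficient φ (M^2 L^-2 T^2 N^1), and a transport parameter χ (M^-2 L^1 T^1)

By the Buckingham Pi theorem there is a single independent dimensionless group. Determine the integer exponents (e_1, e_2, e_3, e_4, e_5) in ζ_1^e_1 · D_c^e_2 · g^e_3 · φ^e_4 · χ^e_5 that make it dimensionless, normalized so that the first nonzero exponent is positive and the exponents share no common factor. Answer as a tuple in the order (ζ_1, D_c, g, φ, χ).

M: e_1·(0) + e_2·(0) + e_3·(0) + e_4·(2) + e_5·(-2) = 0
L: e_1·(1) + e_2·(2) + e_3·(1) + e_4·(-2) + e_5·(1) = 0
T: e_1·(0) + e_2·(-1) + e_3·(-2) + e_4·(2) + e_5·(1) = 0
N: e_1·(-1) + e_2·(0) + e_3·(0) + e_4·(1) + e_5·(0) = 0
Solving this homogeneous linear system for the smallest-integer solution (first nonzero entry positive) gives (1, -1, 2, 1, 1).

(1, -1, 2, 1, 1)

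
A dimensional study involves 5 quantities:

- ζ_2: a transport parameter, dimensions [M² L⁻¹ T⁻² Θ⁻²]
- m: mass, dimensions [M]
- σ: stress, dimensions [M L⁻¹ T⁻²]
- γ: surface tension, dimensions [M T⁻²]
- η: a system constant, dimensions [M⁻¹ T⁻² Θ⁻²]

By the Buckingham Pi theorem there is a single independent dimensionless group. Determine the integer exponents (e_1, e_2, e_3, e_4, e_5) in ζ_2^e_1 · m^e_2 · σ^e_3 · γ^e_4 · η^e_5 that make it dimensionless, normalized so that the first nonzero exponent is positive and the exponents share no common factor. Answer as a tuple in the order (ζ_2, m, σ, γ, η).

M: e_1·(2) + e_2·(1) + e_3·(1) + e_4·(1) + e_5·(-1) = 0
L: e_1·(-1) + e_2·(0) + e_3·(-1) + e_4·(0) + e_5·(0) = 0
T: e_1·(-2) + e_2·(0) + e_3·(-2) + e_4·(-2) + e_5·(-2) = 0
Θ: e_1·(-2) + e_2·(0) + e_3·(0) + e_4·(0) + e_5·(-2) = 0
Solving this homogeneous linear system for the smallest-integer solution (first nonzero entry positive) gives (1, -3, -1, 1, -1).

(1, -3, -1, 1, -1)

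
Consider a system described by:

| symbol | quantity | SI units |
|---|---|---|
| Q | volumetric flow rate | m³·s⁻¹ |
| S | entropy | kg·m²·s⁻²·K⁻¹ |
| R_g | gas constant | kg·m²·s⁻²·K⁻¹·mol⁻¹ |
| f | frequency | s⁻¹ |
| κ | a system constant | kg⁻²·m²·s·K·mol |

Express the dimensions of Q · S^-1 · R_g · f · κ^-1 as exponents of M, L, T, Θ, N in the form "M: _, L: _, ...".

M: 2, L: 1, T: -3, Θ: -1, N: -2

Collect each base-dimension exponent across the product:
  M: (0) − (1) + (1) + (0) − (-2) = 2
  L: (3) − (2) + (2) + (0) − (2) = 1
  T: (-1) − (-2) + (-2) + (-1) − (1) = -3
  Θ: (0) − (-1) + (-1) + (0) − (1) = -1
  N: (0) − (0) + (-1) + (0) − (1) = -2
So the dimensions are [M² L T⁻³ Θ⁻¹ N⁻²].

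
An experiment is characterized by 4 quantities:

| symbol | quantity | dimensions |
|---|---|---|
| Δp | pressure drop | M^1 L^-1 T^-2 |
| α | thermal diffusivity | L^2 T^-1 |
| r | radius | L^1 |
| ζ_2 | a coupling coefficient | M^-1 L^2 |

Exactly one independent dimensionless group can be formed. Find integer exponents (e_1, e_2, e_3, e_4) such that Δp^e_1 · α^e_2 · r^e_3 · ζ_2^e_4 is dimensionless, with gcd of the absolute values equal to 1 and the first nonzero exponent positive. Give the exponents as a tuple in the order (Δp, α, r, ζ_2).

(1, -2, 3, 1)

M: e_1·(1) + e_2·(0) + e_3·(0) + e_4·(-1) = 0
L: e_1·(-1) + e_2·(2) + e_3·(1) + e_4·(2) = 0
T: e_1·(-2) + e_2·(-1) + e_3·(0) + e_4·(0) = 0
Solving this homogeneous linear system for the smallest-integer solution (first nonzero entry positive) gives (1, -2, 3, 1).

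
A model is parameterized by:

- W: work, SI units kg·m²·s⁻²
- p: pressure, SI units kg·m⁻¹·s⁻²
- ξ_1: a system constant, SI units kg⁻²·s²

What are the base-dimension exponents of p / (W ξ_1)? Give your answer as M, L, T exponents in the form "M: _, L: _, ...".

Collect each base-dimension exponent across the product:
  M: −(1) + (1) − (-2) = 2
  L: −(2) + (-1) − (0) = -3
  T: −(-2) + (-2) − (2) = -2
So the dimensions are [M² L⁻³ T⁻²].

M: 2, L: -3, T: -2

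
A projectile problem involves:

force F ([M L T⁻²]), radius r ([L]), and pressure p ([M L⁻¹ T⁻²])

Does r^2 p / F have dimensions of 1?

Sum the exponent of each base dimension across the product:
  M: −[F]_M + 2·[r]_M + [p]_M = −(1) + 2·(0) + (1) = 0
  L: −[F]_L + 2·[r]_L + [p]_L = −(1) + 2·(1) + (-1) = 0
  T: −[F]_T + 2·[r]_T + [p]_T = −(-2) + 2·(0) + (-2) = 0
All base exponents vanish — dimensionless.

yes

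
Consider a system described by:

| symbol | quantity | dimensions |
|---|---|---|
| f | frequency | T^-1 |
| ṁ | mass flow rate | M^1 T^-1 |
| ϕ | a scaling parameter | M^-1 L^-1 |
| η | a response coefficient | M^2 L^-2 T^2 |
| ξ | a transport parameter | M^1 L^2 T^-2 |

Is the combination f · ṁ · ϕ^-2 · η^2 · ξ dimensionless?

no

Sum the exponent of each base dimension across the product:
  M: [f]_M + [ṁ]_M − 2·[ϕ]_M + 2·[η]_M + [ξ]_M = (0) + (1) − 2·(-1) + 2·(2) + (1) = 8
  L: [f]_L + [ṁ]_L − 2·[ϕ]_L + 2·[η]_L + [ξ]_L = (0) + (0) − 2·(-1) + 2·(-2) + (2) = 0
  T: [f]_T + [ṁ]_T − 2·[ϕ]_T + 2·[η]_T + [ξ]_T = (-1) + (-1) − 2·(0) + 2·(2) + (-2) = 0
Net dimensions [M⁸] ≠ [1] — not dimensionless.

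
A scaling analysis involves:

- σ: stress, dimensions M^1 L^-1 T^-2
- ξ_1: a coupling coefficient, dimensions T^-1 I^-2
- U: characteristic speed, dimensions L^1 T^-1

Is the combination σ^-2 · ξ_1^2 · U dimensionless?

no

Sum the exponent of each base dimension across the product:
  M: −2·[σ]_M + 2·[ξ_1]_M + [U]_M = −2·(1) + 2·(0) + (0) = -2
  L: −2·[σ]_L + 2·[ξ_1]_L + [U]_L = −2·(-1) + 2·(0) + (1) = 3
  T: −2·[σ]_T + 2·[ξ_1]_T + [U]_T = −2·(-2) + 2·(-1) + (-1) = 1
  I: −2·[σ]_I + 2·[ξ_1]_I + [U]_I = −2·(0) + 2·(-2) + (0) = -4
Net dimensions [M⁻² L³ T I⁻⁴] ≠ [1] — not dimensionless.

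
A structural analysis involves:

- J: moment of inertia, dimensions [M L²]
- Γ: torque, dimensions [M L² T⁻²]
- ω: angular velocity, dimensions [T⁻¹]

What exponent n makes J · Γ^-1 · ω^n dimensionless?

Balance the T exponent: (-1)·n from ω, plus (0) − (-2) = 2 from the rest, must sum to zero.
−n + 2 = 0, so n = 2.

2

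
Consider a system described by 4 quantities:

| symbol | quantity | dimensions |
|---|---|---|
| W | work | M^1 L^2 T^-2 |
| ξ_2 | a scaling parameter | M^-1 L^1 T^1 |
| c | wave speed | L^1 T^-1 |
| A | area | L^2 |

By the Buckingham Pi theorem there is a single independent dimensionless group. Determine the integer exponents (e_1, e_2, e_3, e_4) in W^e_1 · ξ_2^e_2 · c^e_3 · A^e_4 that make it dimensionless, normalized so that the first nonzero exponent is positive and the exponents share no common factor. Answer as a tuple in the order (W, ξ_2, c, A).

M: e_1·(1) + e_2·(-1) + e_3·(0) + e_4·(0) = 0
L: e_1·(2) + e_2·(1) + e_3·(1) + e_4·(2) = 0
T: e_1·(-2) + e_2·(1) + e_3·(-1) + e_4·(0) = 0
Solving this homogeneous linear system for the smallest-integer solution (first nonzero entry positive) gives (1, 1, -1, -1).

(1, 1, -1, -1)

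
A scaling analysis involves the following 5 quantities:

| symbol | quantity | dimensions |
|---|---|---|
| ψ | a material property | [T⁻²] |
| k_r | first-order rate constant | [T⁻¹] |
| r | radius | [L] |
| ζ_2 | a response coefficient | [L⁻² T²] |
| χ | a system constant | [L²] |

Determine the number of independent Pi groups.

3

There are 5 variables and 2 base dimensions (L, T).
The dimension matrix has rank 2.
Independent dimensionless groups: 5 − 2 = 3.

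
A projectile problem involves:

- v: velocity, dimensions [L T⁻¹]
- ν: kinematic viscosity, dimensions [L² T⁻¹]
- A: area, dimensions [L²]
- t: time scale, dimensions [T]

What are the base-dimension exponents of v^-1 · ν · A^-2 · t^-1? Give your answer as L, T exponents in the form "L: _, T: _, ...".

Collect each base-dimension exponent across the product:
  L: −(1) + (2) − 2·(2) − (0) = -3
  T: −(-1) + (-1) − 2·(0) − (1) = -1
So the dimensions are [L⁻³ T⁻¹].

L: -3, T: -1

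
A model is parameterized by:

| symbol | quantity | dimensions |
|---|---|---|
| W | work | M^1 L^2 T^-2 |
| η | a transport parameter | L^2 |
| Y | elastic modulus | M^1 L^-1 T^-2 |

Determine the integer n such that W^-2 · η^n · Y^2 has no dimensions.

3

Balance the L exponent: (2)·n from η, plus −2·(2) + 2·(-1) = -6 from the rest, must sum to zero.
2n − 6 = 0, so n = 3.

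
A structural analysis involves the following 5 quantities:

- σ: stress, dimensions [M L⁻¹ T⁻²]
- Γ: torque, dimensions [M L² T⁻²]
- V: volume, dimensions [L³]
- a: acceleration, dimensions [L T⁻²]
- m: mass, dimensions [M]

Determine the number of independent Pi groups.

2

There are 5 variables and 3 base dimensions (M, L, T).
The dimension matrix has rank 3.
Independent dimensionless groups: 5 − 3 = 2.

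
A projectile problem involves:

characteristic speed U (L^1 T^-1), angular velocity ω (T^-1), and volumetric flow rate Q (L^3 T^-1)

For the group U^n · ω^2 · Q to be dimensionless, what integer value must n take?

Balance the L exponent: (1)·n from U, plus 2·(0) + (3) = 3 from the rest, must sum to zero.
n + 3 = 0, so n = -3.

-3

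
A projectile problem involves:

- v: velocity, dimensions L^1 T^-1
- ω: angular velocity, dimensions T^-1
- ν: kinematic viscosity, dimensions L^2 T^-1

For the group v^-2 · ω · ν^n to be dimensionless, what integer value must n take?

Balance the L exponent: (2)·n from ν, plus −2·(1) + (0) = -2 from the rest, must sum to zero.
2n − 2 = 0, so n = 1.

1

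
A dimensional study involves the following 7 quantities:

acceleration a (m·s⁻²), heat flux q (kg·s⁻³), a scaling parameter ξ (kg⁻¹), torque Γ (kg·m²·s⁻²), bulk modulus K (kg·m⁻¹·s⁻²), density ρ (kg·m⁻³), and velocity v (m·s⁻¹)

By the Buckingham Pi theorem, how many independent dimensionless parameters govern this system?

4

There are 7 variables and 3 base dimensions (M, L, T).
The dimension matrix has rank 3.
Independent dimensionless groups: 7 − 3 = 4.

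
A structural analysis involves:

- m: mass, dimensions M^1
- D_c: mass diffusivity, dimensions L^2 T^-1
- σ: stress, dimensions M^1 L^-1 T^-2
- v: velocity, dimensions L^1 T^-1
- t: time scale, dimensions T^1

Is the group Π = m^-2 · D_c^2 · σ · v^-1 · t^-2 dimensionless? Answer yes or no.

Sum the exponent of each base dimension across the product:
  M: −2·[m]_M + 2·[D_c]_M + [σ]_M − [v]_M − 2·[t]_M = −2·(1) + 2·(0) + (1) − (0) − 2·(0) = -1
  L: −2·[m]_L + 2·[D_c]_L + [σ]_L − [v]_L − 2·[t]_L = −2·(0) + 2·(2) + (-1) − (1) − 2·(0) = 2
  T: −2·[m]_T + 2·[D_c]_T + [σ]_T − [v]_T − 2·[t]_T = −2·(0) + 2·(-1) + (-2) − (-1) − 2·(1) = -5
Net dimensions [M⁻¹ L² T⁻⁵] ≠ [1] — not dimensionless.

no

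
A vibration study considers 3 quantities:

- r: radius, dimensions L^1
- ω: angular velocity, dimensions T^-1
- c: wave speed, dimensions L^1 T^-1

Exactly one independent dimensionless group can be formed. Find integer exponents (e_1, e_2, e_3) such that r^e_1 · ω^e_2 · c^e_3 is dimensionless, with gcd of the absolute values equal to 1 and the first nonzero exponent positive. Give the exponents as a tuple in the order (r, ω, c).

(1, 1, -1)

L: e_1·(1) + e_2·(0) + e_3·(1) = 0
T: e_1·(0) + e_2·(-1) + e_3·(-1) = 0
Solving this homogeneous linear system for the smallest-integer solution (first nonzero entry positive) gives (1, 1, -1).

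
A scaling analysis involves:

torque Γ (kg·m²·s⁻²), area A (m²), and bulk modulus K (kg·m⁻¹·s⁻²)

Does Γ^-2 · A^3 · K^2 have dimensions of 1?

Sum the exponent of each base dimension across the product:
  M: −2·[Γ]_M + 3·[A]_M + 2·[K]_M = −2·(1) + 3·(0) + 2·(1) = 0
  L: −2·[Γ]_L + 3·[A]_L + 2·[K]_L = −2·(2) + 3·(2) + 2·(-1) = 0
  T: −2·[Γ]_T + 3·[A]_T + 2·[K]_T = −2·(-2) + 3·(0) + 2·(-2) = 0
All base exponents vanish — dimensionless.

yes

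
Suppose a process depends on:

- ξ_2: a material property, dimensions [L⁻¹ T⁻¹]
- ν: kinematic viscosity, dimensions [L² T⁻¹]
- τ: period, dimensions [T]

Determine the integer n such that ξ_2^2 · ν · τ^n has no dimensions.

Balance the T exponent: (1)·n from τ, plus 2·(-1) + (-1) = -3 from the rest, must sum to zero.
n − 3 = 0, so n = 3.

3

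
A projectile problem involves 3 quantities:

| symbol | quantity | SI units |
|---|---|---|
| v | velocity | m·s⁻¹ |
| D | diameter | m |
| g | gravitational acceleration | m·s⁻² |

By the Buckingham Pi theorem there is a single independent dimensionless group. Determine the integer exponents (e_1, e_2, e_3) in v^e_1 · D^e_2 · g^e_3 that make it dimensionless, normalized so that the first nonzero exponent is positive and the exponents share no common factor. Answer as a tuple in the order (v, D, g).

(2, -1, -1)

L: e_1·(1) + e_2·(1) + e_3·(1) = 0
T: e_1·(-1) + e_2·(0) + e_3·(-2) = 0
Solving this homogeneous linear system for the smallest-integer solution (first nonzero entry positive) gives (2, -1, -1).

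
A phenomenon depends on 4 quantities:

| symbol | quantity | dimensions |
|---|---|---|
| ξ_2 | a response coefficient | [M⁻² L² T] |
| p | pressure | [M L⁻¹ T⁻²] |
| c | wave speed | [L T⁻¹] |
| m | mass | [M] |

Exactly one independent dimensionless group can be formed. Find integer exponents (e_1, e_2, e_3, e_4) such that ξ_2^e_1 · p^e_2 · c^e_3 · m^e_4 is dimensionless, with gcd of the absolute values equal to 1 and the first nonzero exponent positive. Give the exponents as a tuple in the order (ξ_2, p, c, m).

M: e_1·(-2) + e_2·(1) + e_3·(0) + e_4·(1) = 0
L: e_1·(2) + e_2·(-1) + e_3·(1) + e_4·(0) = 0
T: e_1·(1) + e_2·(-2) + e_3·(-1) + e_4·(0) = 0
Solving this homogeneous linear system for the smallest-integer solution (first nonzero entry positive) gives (1, 1, -1, 1).

(1, 1, -1, 1)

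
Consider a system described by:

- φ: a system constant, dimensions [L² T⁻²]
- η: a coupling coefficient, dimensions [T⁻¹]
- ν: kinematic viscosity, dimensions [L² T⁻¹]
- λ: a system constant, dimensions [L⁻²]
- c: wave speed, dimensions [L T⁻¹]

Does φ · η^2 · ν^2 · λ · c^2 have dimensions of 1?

Sum the exponent of each base dimension across the product:
  L: [φ]_L + 2·[η]_L + 2·[ν]_L + [λ]_L + 2·[c]_L = (2) + 2·(0) + 2·(2) + (-2) + 2·(1) = 6
  T: [φ]_T + 2·[η]_T + 2·[ν]_T + [λ]_T + 2·[c]_T = (-2) + 2·(-1) + 2·(-1) + (0) + 2·(-1) = -8
Net dimensions [L⁶ T⁻⁸] ≠ [1] — not dimensionless.

no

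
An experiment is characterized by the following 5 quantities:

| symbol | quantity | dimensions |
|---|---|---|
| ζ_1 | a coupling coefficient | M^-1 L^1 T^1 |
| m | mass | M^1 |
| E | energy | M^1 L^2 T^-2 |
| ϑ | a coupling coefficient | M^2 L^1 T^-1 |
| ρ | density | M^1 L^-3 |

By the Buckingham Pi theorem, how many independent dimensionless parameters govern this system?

There are 5 variables and 3 base dimensions (M, L, T).
The dimension matrix has rank 3.
Independent dimensionless groups: 5 − 3 = 2.

2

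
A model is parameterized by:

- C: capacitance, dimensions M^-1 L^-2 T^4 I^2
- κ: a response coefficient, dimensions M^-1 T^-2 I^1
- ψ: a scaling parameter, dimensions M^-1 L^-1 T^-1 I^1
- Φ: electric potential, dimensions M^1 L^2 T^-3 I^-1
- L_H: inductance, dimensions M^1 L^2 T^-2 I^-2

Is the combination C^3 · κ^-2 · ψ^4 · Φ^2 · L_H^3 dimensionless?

yes

Sum the exponent of each base dimension across the product:
  M: 3·[C]_M − 2·[κ]_M + 4·[ψ]_M + 2·[Φ]_M + 3·[L_H]_M = 3·(-1) − 2·(-1) + 4·(-1) + 2·(1) + 3·(1) = 0
  L: 3·[C]_L − 2·[κ]_L + 4·[ψ]_L + 2·[Φ]_L + 3·[L_H]_L = 3·(-2) − 2·(0) + 4·(-1) + 2·(2) + 3·(2) = 0
  T: 3·[C]_T − 2·[κ]_T + 4·[ψ]_T + 2·[Φ]_T + 3·[L_H]_T = 3·(4) − 2·(-2) + 4·(-1) + 2·(-3) + 3·(-2) = 0
  I: 3·[C]_I − 2·[κ]_I + 4·[ψ]_I + 2·[Φ]_I + 3·[L_H]_I = 3·(2) − 2·(1) + 4·(1) + 2·(-1) + 3·(-2) = 0
All base exponents vanish — dimensionless.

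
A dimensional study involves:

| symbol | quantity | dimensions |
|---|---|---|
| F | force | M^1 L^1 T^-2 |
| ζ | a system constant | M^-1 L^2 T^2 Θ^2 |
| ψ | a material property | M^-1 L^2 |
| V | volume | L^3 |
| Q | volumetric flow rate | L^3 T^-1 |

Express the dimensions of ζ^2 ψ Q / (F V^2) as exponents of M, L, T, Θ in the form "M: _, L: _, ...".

M: -4, L: 2, T: 5, Θ: 4

Collect each base-dimension exponent across the product:
  M: −(1) + 2·(-1) + (-1) − 2·(0) + (0) = -4
  L: −(1) + 2·(2) + (2) − 2·(3) + (3) = 2
  T: −(-2) + 2·(2) + (0) − 2·(0) + (-1) = 5
  Θ: −(0) + 2·(2) + (0) − 2·(0) + (0) = 4
So the dimensions are [M⁻⁴ L² T⁵ Θ⁴].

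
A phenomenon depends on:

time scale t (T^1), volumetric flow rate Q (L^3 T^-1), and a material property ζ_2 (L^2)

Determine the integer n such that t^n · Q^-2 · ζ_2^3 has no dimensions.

Balance the T exponent: (1)·n from t, plus −2·(-1) + 3·(0) = 2 from the rest, must sum to zero.
n + 2 = 0, so n = -2.

-2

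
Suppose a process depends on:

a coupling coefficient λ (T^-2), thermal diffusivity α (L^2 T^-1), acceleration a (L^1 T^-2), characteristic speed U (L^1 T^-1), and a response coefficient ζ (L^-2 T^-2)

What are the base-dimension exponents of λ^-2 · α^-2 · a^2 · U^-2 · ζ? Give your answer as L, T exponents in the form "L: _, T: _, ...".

Collect each base-dimension exponent across the product:
  L: −2·(0) − 2·(2) + 2·(1) − 2·(1) + (-2) = -6
  T: −2·(-2) − 2·(-1) + 2·(-2) − 2·(-1) + (-2) = 2
So the dimensions are [L⁻⁶ T²].

L: -6, T: 2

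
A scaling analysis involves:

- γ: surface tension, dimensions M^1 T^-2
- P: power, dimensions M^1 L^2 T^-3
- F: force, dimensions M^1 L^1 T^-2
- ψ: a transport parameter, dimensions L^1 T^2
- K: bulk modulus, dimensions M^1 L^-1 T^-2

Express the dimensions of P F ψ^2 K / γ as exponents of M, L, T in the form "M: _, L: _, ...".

M: 2, L: 4, T: -1

Collect each base-dimension exponent across the product:
  M: −(1) + (1) + (1) + 2·(0) + (1) = 2
  L: −(0) + (2) + (1) + 2·(1) + (-1) = 4
  T: −(-2) + (-3) + (-2) + 2·(2) + (-2) = -1
So the dimensions are [M² L⁴ T⁻¹].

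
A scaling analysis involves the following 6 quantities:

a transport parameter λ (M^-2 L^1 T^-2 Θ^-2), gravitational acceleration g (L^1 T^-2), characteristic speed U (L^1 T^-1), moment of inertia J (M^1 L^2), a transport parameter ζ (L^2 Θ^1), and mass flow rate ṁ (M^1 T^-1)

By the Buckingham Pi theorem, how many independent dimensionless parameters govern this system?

2

There are 6 variables and 4 base dimensions (M, L, T, Θ).
The dimension matrix has rank 4.
Independent dimensionless groups: 6 − 4 = 2.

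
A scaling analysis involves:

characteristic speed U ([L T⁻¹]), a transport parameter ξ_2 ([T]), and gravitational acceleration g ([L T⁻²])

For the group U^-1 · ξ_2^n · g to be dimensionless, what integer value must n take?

Balance the T exponent: (1)·n from ξ_2, plus −(-1) + (-2) = -1 from the rest, must sum to zero.
n − 1 = 0, so n = 1.

1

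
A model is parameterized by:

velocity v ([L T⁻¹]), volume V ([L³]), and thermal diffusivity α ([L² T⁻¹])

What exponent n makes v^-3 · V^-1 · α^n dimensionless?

Balance the L exponent: (2)·n from α, plus −3·(1) − (3) = -6 from the rest, must sum to zero.
2n − 6 = 0, so n = 3.

3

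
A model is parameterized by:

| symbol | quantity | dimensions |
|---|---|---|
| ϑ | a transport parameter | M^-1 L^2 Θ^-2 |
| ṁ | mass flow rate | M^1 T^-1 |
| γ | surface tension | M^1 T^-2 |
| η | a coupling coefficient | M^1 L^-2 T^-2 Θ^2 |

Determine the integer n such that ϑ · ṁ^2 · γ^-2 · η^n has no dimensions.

1

Balance the M exponent: (1)·n from η, plus (-1) + 2·(1) − 2·(1) = -1 from the rest, must sum to zero.
n − 1 = 0, so n = 1.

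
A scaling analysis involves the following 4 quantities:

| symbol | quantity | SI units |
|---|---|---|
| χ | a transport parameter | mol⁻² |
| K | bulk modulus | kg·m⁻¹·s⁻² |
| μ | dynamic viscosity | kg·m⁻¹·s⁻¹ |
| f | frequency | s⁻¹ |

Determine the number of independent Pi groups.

There are 4 variables and 4 base dimensions (M, L, T, N).
The dimension matrix has rank 3 (less than 4: the dimension vectors are linearly dependent).
Independent dimensionless groups: 4 − 3 = 1.

1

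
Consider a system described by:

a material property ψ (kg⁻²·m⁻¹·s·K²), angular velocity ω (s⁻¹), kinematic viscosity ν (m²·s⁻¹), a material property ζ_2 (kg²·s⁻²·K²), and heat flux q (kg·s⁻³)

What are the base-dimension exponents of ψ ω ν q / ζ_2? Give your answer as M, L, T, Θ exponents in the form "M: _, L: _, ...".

Collect each base-dimension exponent across the product:
  M: (-2) + (0) + (0) − (2) + (1) = -3
  L: (-1) + (0) + (2) − (0) + (0) = 1
  T: (1) + (-1) + (-1) − (-2) + (-3) = -2
  Θ: (2) + (0) + (0) − (2) + (0) = 0
So the dimensions are [M⁻³ L T⁻²].

M: -3, L: 1, T: -2, Θ: 0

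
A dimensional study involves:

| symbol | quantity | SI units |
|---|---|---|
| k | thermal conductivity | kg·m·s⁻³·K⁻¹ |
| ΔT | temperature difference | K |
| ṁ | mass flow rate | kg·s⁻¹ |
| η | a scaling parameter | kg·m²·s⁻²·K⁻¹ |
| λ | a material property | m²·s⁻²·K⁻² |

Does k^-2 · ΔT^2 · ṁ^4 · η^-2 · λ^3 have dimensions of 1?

Sum the exponent of each base dimension across the product:
  M: −2·[k]_M + 2·[ΔT]_M + 4·[ṁ]_M − 2·[η]_M + 3·[λ]_M = −2·(1) + 2·(0) + 4·(1) − 2·(1) + 3·(0) = 0
  L: −2·[k]_L + 2·[ΔT]_L + 4·[ṁ]_L − 2·[η]_L + 3·[λ]_L = −2·(1) + 2·(0) + 4·(0) − 2·(2) + 3·(2) = 0
  T: −2·[k]_T + 2·[ΔT]_T + 4·[ṁ]_T − 2·[η]_T + 3·[λ]_T = −2·(-3) + 2·(0) + 4·(-1) − 2·(-2) + 3·(-2) = 0
  Θ: −2·[k]_Θ + 2·[ΔT]_Θ + 4·[ṁ]_Θ − 2·[η]_Θ + 3·[λ]_Θ = −2·(-1) + 2·(1) + 4·(0) − 2·(-1) + 3·(-2) = 0
All base exponents vanish — dimensionless.

yes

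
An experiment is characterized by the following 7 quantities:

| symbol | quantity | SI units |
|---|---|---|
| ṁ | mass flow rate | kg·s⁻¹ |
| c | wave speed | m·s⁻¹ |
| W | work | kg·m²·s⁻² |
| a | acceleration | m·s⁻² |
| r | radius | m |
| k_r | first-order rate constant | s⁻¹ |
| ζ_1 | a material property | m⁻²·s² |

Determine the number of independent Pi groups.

There are 7 variables and 3 base dimensions (M, L, T).
The dimension matrix has rank 3.
Independent dimensionless groups: 7 − 3 = 4.

4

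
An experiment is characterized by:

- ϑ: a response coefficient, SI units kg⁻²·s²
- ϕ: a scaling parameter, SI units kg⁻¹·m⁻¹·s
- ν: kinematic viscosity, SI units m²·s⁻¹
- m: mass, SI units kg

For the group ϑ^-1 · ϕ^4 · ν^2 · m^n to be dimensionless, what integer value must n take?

2

Balance the M exponent: (1)·n from m, plus −(-2) + 4·(-1) + 2·(0) = -2 from the rest, must sum to zero.
n − 2 = 0, so n = 2.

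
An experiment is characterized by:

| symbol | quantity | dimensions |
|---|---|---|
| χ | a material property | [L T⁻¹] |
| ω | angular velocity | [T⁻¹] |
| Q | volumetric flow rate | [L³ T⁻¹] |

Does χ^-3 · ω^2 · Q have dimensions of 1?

yes

Sum the exponent of each base dimension across the product:
  L: −3·[χ]_L + 2·[ω]_L + [Q]_L = −3·(1) + 2·(0) + (3) = 0
  T: −3·[χ]_T + 2·[ω]_T + [Q]_T = −3·(-1) + 2·(-1) + (-1) = 0
All base exponents vanish — dimensionless.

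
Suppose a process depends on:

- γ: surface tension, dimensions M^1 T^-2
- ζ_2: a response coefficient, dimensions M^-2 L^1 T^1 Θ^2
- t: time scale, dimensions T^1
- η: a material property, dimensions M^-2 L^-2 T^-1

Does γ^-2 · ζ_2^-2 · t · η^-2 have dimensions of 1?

Sum the exponent of each base dimension across the product:
  M: −2·[γ]_M − 2·[ζ_2]_M + [t]_M − 2·[η]_M = −2·(1) − 2·(-2) + (0) − 2·(-2) = 6
  L: −2·[γ]_L − 2·[ζ_2]_L + [t]_L − 2·[η]_L = −2·(0) − 2·(1) + (0) − 2·(-2) = 2
  T: −2·[γ]_T − 2·[ζ_2]_T + [t]_T − 2·[η]_T = −2·(-2) − 2·(1) + (1) − 2·(-1) = 5
  Θ: −2·[γ]_Θ − 2·[ζ_2]_Θ + [t]_Θ − 2·[η]_Θ = −2·(0) − 2·(2) + (0) − 2·(0) = -4
Net dimensions [M⁶ L² T⁵ Θ⁻⁴] ≠ [1] — not dimensionless.

no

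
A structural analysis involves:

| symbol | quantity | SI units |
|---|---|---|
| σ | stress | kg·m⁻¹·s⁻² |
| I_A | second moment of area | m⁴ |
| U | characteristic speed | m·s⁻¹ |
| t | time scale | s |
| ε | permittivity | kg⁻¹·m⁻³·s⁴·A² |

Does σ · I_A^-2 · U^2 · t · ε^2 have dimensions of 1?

no

Sum the exponent of each base dimension across the product:
  M: [σ]_M − 2·[I_A]_M + 2·[U]_M + [t]_M + 2·[ε]_M = (1) − 2·(0) + 2·(0) + (0) + 2·(-1) = -1
  L: [σ]_L − 2·[I_A]_L + 2·[U]_L + [t]_L + 2·[ε]_L = (-1) − 2·(4) + 2·(1) + (0) + 2·(-3) = -13
  T: [σ]_T − 2·[I_A]_T + 2·[U]_T + [t]_T + 2·[ε]_T = (-2) − 2·(0) + 2·(-1) + (1) + 2·(4) = 5
  I: [σ]_I − 2·[I_A]_I + 2·[U]_I + [t]_I + 2·[ε]_I = (0) − 2·(0) + 2·(0) + (0) + 2·(2) = 4
Net dimensions [M⁻¹ L⁻¹³ T⁵ I⁴] ≠ [1] — not dimensionless.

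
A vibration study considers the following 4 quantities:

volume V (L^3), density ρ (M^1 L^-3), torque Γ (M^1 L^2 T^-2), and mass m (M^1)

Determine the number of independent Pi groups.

1

There are 4 variables and 3 base dimensions (M, L, T).
The dimension matrix has rank 3.
Independent dimensionless groups: 4 − 3 = 1.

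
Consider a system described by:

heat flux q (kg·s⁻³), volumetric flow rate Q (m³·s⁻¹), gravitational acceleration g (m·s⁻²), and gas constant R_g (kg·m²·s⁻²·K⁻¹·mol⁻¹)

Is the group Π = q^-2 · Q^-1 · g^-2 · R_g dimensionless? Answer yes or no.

no

Sum the exponent of each base dimension across the product:
  M: −2·[q]_M − [Q]_M − 2·[g]_M + [R_g]_M = −2·(1) − (0) − 2·(0) + (1) = -1
  L: −2·[q]_L − [Q]_L − 2·[g]_L + [R_g]_L = −2·(0) − (3) − 2·(1) + (2) = -3
  T: −2·[q]_T − [Q]_T − 2·[g]_T + [R_g]_T = −2·(-3) − (-1) − 2·(-2) + (-2) = 9
  Θ: −2·[q]_Θ − [Q]_Θ − 2·[g]_Θ + [R_g]_Θ = −2·(0) − (0) − 2·(0) + (-1) = -1
  N: −2·[q]_N − [Q]_N − 2·[g]_N + [R_g]_N = −2·(0) − (0) − 2·(0) + (-1) = -1
Net dimensions [M⁻¹ L⁻³ T⁹ Θ⁻¹ N⁻¹] ≠ [1] — not dimensionless.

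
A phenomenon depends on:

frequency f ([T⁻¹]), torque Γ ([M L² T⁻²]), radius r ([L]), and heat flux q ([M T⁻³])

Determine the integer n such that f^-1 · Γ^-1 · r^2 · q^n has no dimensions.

1

Balance the M exponent: (1)·n from q, plus −(0) − (1) + 2·(0) = -1 from the rest, must sum to zero.
n − 1 = 0, so n = 1.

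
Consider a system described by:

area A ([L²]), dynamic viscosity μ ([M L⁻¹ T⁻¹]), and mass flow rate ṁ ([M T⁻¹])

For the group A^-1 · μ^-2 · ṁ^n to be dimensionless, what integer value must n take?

Balance the M exponent: (1)·n from ṁ, plus −(0) − 2·(1) = -2 from the rest, must sum to zero.
n − 2 = 0, so n = 2.

2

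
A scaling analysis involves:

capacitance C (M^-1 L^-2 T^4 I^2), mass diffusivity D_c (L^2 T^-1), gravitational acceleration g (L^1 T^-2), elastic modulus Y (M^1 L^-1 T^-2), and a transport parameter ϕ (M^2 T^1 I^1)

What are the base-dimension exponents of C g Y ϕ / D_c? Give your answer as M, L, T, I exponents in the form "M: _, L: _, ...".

M: 2, L: -4, T: 2, I: 3

Collect each base-dimension exponent across the product:
  M: (-1) − (0) + (0) + (1) + (2) = 2
  L: (-2) − (2) + (1) + (-1) + (0) = -4
  T: (4) − (-1) + (-2) + (-2) + (1) = 2
  I: (2) − (0) + (0) + (0) + (1) = 3
So the dimensions are [M² L⁻⁴ T² I³].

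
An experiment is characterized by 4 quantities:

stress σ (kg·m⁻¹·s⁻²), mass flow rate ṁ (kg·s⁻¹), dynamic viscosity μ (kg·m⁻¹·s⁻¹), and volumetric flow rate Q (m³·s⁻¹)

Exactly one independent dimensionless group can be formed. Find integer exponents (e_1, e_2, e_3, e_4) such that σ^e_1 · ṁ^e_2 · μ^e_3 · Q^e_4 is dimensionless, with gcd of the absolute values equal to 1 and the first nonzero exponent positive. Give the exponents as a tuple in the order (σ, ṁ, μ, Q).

(1, 3, -4, -1)

M: e_1·(1) + e_2·(1) + e_3·(1) + e_4·(0) = 0
L: e_1·(-1) + e_2·(0) + e_3·(-1) + e_4·(3) = 0
T: e_1·(-2) + e_2·(-1) + e_3·(-1) + e_4·(-1) = 0
Solving this homogeneous linear system for the smallest-integer solution (first nonzero entry positive) gives (1, 3, -4, -1).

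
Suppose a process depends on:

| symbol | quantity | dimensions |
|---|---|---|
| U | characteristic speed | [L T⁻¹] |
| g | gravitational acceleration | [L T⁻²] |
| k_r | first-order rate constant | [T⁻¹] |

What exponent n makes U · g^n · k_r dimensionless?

-1

Balance the L exponent: (1)·n from g, plus (1) + (0) = 1 from the rest, must sum to zero.
n + 1 = 0, so n = -1.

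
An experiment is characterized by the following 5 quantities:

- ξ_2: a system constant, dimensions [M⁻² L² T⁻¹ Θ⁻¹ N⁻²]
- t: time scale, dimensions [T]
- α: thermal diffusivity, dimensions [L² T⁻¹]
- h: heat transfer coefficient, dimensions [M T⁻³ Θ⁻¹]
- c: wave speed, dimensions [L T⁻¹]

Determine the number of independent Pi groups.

There are 5 variables and 5 base dimensions (M, L, T, Θ, N).
The dimension matrix has rank 4 (less than 5: the dimension vectors are linearly dependent).
Independent dimensionless groups: 5 − 4 = 1.

1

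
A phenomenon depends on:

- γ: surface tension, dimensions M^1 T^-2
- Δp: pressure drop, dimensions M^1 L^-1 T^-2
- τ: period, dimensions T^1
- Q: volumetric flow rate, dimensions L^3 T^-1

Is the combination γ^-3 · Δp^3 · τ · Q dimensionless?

yes

Sum the exponent of each base dimension across the product:
  M: −3·[γ]_M + 3·[Δp]_M + [τ]_M + [Q]_M = −3·(1) + 3·(1) + (0) + (0) = 0
  L: −3·[γ]_L + 3·[Δp]_L + [τ]_L + [Q]_L = −3·(0) + 3·(-1) + (0) + (3) = 0
  T: −3·[γ]_T + 3·[Δp]_T + [τ]_T + [Q]_T = −3·(-2) + 3·(-2) + (1) + (-1) = 0
All base exponents vanish — dimensionless.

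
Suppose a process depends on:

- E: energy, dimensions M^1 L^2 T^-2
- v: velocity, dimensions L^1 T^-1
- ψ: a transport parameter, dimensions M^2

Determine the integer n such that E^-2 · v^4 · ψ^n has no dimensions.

Balance the M exponent: (2)·n from ψ, plus −2·(1) + 4·(0) = -2 from the rest, must sum to zero.
2n − 2 = 0, so n = 1.

1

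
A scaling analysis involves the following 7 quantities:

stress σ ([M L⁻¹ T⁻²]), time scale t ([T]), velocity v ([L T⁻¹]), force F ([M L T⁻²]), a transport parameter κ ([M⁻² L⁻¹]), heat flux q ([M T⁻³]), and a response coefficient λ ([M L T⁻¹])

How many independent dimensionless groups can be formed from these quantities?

There are 7 variables and 3 base dimensions (M, L, T).
The dimension matrix has rank 3.
Independent dimensionless groups: 7 − 3 = 4.

4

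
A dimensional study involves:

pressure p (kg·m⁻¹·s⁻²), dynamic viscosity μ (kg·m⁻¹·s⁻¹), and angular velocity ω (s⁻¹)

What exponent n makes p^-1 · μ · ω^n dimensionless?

Balance the T exponent: (-1)·n from ω, plus −(-2) + (-1) = 1 from the rest, must sum to zero.
−n + 1 = 0, so n = 1.

1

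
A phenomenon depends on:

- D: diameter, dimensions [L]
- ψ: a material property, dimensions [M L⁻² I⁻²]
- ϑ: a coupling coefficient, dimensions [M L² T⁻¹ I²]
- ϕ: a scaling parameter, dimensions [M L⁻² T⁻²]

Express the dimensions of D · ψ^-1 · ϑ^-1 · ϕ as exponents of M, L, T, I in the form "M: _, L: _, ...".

M: -1, L: -1, T: -1, I: 0

Collect each base-dimension exponent across the product:
  M: (0) − (1) − (1) + (1) = -1
  L: (1) − (-2) − (2) + (-2) = -1
  T: (0) − (0) − (-1) + (-2) = -1
  I: (0) − (-2) − (2) + (0) = 0
So the dimensions are [M⁻¹ L⁻¹ T⁻¹].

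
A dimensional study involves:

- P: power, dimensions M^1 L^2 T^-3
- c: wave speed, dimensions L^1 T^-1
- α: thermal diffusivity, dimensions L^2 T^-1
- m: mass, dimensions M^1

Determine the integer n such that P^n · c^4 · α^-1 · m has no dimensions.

Balance the M exponent: (1)·n from P, plus 4·(0) − (0) + (1) = 1 from the rest, must sum to zero.
n + 1 = 0, so n = -1.

-1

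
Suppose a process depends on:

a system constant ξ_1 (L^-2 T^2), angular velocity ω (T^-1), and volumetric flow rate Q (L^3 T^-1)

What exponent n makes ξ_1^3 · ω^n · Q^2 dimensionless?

4

Balance the T exponent: (-1)·n from ω, plus 3·(2) + 2·(-1) = 4 from the rest, must sum to zero.
−n + 4 = 0, so n = 4.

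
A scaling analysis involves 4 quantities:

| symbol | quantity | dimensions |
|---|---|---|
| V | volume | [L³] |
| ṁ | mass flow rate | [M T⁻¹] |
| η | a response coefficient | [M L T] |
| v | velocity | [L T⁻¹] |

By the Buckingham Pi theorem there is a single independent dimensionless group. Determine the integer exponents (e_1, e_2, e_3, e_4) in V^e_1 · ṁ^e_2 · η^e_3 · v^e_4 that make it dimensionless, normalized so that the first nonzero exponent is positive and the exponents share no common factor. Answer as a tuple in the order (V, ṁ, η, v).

(1, 1, -1, -2)

M: e_1·(0) + e_2·(1) + e_3·(1) + e_4·(0) = 0
L: e_1·(3) + e_2·(0) + e_3·(1) + e_4·(1) = 0
T: e_1·(0) + e_2·(-1) + e_3·(1) + e_4·(-1) = 0
Solving this homogeneous linear system for the smallest-integer solution (first nonzero entry positive) gives (1, 1, -1, -2).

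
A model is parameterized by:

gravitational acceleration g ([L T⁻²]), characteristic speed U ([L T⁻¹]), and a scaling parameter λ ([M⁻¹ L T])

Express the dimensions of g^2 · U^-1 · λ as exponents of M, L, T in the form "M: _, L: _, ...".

M: -1, L: 2, T: -2

Collect each base-dimension exponent across the product:
  M: 2·(0) − (0) + (-1) = -1
  L: 2·(1) − (1) + (1) = 2
  T: 2·(-2) − (-1) + (1) = -2
So the dimensions are [M⁻¹ L² T⁻²].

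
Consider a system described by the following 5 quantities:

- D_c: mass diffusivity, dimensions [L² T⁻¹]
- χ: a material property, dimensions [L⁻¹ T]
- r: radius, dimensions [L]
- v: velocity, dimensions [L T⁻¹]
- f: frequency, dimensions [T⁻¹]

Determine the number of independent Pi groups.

There are 5 variables and 2 base dimensions (L, T).
The dimension matrix has rank 2.
Independent dimensionless groups: 5 − 2 = 3.

3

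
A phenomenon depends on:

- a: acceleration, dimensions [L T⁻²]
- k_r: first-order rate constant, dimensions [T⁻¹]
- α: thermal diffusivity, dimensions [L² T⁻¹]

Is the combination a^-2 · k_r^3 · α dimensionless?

Sum the exponent of each base dimension across the product:
  M: −2·[a]_M + 3·[k_r]_M + [α]_M = −2·(0) + 3·(0) + (0) = 0
  L: −2·[a]_L + 3·[k_r]_L + [α]_L = −2·(1) + 3·(0) + (2) = 0
  T: −2·[a]_T + 3·[k_r]_T + [α]_T = −2·(-2) + 3·(-1) + (-1) = 0
All base exponents vanish — dimensionless.

yes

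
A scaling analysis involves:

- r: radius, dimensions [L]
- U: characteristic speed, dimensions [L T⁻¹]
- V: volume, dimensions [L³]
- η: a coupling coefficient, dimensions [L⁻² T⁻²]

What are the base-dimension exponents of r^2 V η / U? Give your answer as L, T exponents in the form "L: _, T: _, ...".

L: 2, T: -1

Collect each base-dimension exponent across the product:
  L: 2·(1) − (1) + (3) + (-2) = 2
  T: 2·(0) − (-1) + (0) + (-2) = -1
So the dimensions are [L² T⁻¹].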